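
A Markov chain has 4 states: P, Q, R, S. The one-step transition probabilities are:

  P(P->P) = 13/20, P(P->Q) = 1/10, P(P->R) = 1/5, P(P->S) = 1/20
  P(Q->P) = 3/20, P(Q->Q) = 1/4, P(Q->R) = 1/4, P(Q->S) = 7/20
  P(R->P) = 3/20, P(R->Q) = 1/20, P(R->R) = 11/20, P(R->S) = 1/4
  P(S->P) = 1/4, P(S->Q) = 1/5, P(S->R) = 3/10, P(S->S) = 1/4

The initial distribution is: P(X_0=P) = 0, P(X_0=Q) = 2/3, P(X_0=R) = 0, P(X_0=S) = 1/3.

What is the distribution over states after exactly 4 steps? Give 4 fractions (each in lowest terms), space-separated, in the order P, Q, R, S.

Propagating the distribution step by step (d_{t+1} = d_t * P):
d_0 = (P=0, Q=2/3, R=0, S=1/3)
  d_1[P] = 0*13/20 + 2/3*3/20 + 0*3/20 + 1/3*1/4 = 11/60
  d_1[Q] = 0*1/10 + 2/3*1/4 + 0*1/20 + 1/3*1/5 = 7/30
  d_1[R] = 0*1/5 + 2/3*1/4 + 0*11/20 + 1/3*3/10 = 4/15
  d_1[S] = 0*1/20 + 2/3*7/20 + 0*1/4 + 1/3*1/4 = 19/60
d_1 = (P=11/60, Q=7/30, R=4/15, S=19/60)
  d_2[P] = 11/60*13/20 + 7/30*3/20 + 4/15*3/20 + 19/60*1/4 = 41/150
  d_2[Q] = 11/60*1/10 + 7/30*1/4 + 4/15*1/20 + 19/60*1/5 = 23/150
  d_2[R] = 11/60*1/5 + 7/30*1/4 + 4/15*11/20 + 19/60*3/10 = 101/300
  d_2[S] = 11/60*1/20 + 7/30*7/20 + 4/15*1/4 + 19/60*1/4 = 71/300
d_2 = (P=41/150, Q=23/150, R=101/300, S=71/300)
  d_3[P] = 41/150*13/20 + 23/150*3/20 + 101/300*3/20 + 71/300*1/4 = 931/3000
  d_3[Q] = 41/150*1/10 + 23/150*1/4 + 101/300*1/20 + 71/300*1/5 = 779/6000
  d_3[R] = 41/150*1/5 + 23/150*1/4 + 101/300*11/20 + 71/300*3/10 = 419/1200
  d_3[S] = 41/150*1/20 + 23/150*7/20 + 101/300*1/4 + 71/300*1/4 = 79/375
d_3 = (P=931/3000, Q=779/6000, R=419/1200, S=79/375)
  d_4[P] = 931/3000*13/20 + 779/6000*3/20 + 419/1200*3/20 + 79/375*1/4 = 9787/30000
  d_4[Q] = 931/3000*1/10 + 779/6000*1/4 + 419/1200*1/20 + 79/375*1/5 = 1477/12000
  d_4[R] = 931/3000*1/5 + 779/6000*1/4 + 419/1200*11/20 + 79/375*3/10 = 10493/30000
  d_4[S] = 931/3000*1/20 + 779/6000*7/20 + 419/1200*1/4 + 79/375*1/4 = 2411/12000
d_4 = (P=9787/30000, Q=1477/12000, R=10493/30000, S=2411/12000)

Answer: 9787/30000 1477/12000 10493/30000 2411/12000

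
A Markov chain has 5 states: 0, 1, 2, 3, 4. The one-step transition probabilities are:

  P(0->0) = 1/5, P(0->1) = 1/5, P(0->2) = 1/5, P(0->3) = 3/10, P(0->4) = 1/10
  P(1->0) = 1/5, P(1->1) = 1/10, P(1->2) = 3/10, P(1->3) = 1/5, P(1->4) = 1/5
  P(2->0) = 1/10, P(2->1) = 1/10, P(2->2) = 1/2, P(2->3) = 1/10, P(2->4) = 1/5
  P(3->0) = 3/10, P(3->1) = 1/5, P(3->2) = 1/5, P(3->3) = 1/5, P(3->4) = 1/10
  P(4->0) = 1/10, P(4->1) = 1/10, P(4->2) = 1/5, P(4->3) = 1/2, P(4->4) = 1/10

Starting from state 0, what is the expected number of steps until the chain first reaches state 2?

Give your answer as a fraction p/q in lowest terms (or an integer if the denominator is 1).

Answer: 1110/241

Derivation:
Let h_i = expected steps to first reach 2 from state i.
Boundary: h_2 = 0.
First-step equations for the other states:
  h_0 = 1 + 1/5*h_0 + 1/5*h_1 + 1/5*h_2 + 3/10*h_3 + 1/10*h_4
  h_1 = 1 + 1/5*h_0 + 1/10*h_1 + 3/10*h_2 + 1/5*h_3 + 1/5*h_4
  h_3 = 1 + 3/10*h_0 + 1/5*h_1 + 1/5*h_2 + 1/5*h_3 + 1/10*h_4
  h_4 = 1 + 1/10*h_0 + 1/10*h_1 + 1/5*h_2 + 1/2*h_3 + 1/10*h_4

Substituting h_2 = 0 and rearranging gives the linear system (I - Q) h = 1:
  [4/5, -1/5, -3/10, -1/10] . (h_0, h_1, h_3, h_4) = 1
  [-1/5, 9/10, -1/5, -1/5] . (h_0, h_1, h_3, h_4) = 1
  [-3/10, -1/5, 4/5, -1/10] . (h_0, h_1, h_3, h_4) = 1
  [-1/10, -1/10, -1/2, 9/10] . (h_0, h_1, h_3, h_4) = 1

Solving yields:
  h_0 = 1110/241
  h_1 = 1010/241
  h_3 = 1110/241
  h_4 = 1120/241

Starting state is 0, so the expected hitting time is h_0 = 1110/241.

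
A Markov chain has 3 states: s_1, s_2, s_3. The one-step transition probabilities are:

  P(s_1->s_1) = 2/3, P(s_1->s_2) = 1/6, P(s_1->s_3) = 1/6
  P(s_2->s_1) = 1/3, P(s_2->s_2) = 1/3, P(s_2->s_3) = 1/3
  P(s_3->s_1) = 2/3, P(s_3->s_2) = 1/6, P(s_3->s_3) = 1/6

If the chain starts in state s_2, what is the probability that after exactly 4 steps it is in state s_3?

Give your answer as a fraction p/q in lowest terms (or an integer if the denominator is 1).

Answer: 65/324

Derivation:
Computing P^4 by repeated multiplication:
P^1 =
  s_1: [2/3, 1/6, 1/6]
  s_2: [1/3, 1/3, 1/3]
  s_3: [2/3, 1/6, 1/6]
P^2 =
  s_1: [11/18, 7/36, 7/36]
  s_2: [5/9, 2/9, 2/9]
  s_3: [11/18, 7/36, 7/36]
P^3 =
  s_1: [65/108, 43/216, 43/216]
  s_2: [16/27, 11/54, 11/54]
  s_3: [65/108, 43/216, 43/216]
P^4 =
  s_1: [389/648, 259/1296, 259/1296]
  s_2: [97/162, 65/324, 65/324]
  s_3: [389/648, 259/1296, 259/1296]

(P^4)[s_2 -> s_3] = 65/324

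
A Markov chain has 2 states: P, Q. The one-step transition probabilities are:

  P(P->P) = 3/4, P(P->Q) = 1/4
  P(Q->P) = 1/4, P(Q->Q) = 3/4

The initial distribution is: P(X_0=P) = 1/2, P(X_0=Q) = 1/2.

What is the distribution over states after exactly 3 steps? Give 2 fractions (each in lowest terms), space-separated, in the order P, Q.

Answer: 1/2 1/2

Derivation:
Propagating the distribution step by step (d_{t+1} = d_t * P):
d_0 = (P=1/2, Q=1/2)
  d_1[P] = 1/2*3/4 + 1/2*1/4 = 1/2
  d_1[Q] = 1/2*1/4 + 1/2*3/4 = 1/2
d_1 = (P=1/2, Q=1/2)
  d_2[P] = 1/2*3/4 + 1/2*1/4 = 1/2
  d_2[Q] = 1/2*1/4 + 1/2*3/4 = 1/2
d_2 = (P=1/2, Q=1/2)
  d_3[P] = 1/2*3/4 + 1/2*1/4 = 1/2
  d_3[Q] = 1/2*1/4 + 1/2*3/4 = 1/2
d_3 = (P=1/2, Q=1/2)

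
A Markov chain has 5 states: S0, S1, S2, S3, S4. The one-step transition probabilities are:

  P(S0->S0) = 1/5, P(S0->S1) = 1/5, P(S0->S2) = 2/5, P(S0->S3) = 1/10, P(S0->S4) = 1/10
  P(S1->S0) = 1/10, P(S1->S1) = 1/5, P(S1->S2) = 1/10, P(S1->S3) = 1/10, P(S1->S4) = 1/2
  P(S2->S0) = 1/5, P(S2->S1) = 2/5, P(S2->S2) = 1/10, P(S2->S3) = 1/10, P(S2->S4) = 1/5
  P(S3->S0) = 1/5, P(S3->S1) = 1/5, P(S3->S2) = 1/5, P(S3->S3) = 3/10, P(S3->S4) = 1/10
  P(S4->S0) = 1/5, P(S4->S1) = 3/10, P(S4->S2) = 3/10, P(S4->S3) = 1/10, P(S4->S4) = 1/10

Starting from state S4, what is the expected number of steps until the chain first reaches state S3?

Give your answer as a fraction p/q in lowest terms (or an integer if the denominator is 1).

Answer: 10

Derivation:
Let h_i = expected steps to first reach S3 from state i.
Boundary: h_S3 = 0.
First-step equations for the other states:
  h_S0 = 1 + 1/5*h_S0 + 1/5*h_S1 + 2/5*h_S2 + 1/10*h_S3 + 1/10*h_S4
  h_S1 = 1 + 1/10*h_S0 + 1/5*h_S1 + 1/10*h_S2 + 1/10*h_S3 + 1/2*h_S4
  h_S2 = 1 + 1/5*h_S0 + 2/5*h_S1 + 1/10*h_S2 + 1/10*h_S3 + 1/5*h_S4
  h_S4 = 1 + 1/5*h_S0 + 3/10*h_S1 + 3/10*h_S2 + 1/10*h_S3 + 1/10*h_S4

Substituting h_S3 = 0 and rearranging gives the linear system (I - Q) h = 1:
  [4/5, -1/5, -2/5, -1/10] . (h_S0, h_S1, h_S2, h_S4) = 1
  [-1/10, 4/5, -1/10, -1/2] . (h_S0, h_S1, h_S2, h_S4) = 1
  [-1/5, -2/5, 9/10, -1/5] . (h_S0, h_S1, h_S2, h_S4) = 1
  [-1/5, -3/10, -3/10, 9/10] . (h_S0, h_S1, h_S2, h_S4) = 1

Solving yields:
  h_S0 = 10
  h_S1 = 10
  h_S2 = 10
  h_S4 = 10

Starting state is S4, so the expected hitting time is h_S4 = 10.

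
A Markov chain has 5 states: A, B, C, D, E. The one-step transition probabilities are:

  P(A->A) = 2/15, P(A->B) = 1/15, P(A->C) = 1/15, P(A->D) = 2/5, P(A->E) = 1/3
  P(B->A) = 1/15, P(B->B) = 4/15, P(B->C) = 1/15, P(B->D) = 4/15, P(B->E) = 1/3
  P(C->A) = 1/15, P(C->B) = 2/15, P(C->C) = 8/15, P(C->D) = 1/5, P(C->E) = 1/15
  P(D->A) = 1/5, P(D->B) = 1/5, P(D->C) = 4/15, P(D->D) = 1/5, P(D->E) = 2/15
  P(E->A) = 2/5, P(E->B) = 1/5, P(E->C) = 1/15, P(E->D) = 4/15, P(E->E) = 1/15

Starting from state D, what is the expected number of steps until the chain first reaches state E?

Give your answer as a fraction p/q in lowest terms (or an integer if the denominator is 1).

Let h_i = expected steps to first reach E from state i.
Boundary: h_E = 0.
First-step equations for the other states:
  h_A = 1 + 2/15*h_A + 1/15*h_B + 1/15*h_C + 2/5*h_D + 1/3*h_E
  h_B = 1 + 1/15*h_A + 4/15*h_B + 1/15*h_C + 4/15*h_D + 1/3*h_E
  h_C = 1 + 1/15*h_A + 2/15*h_B + 8/15*h_C + 1/5*h_D + 1/15*h_E
  h_D = 1 + 1/5*h_A + 1/5*h_B + 4/15*h_C + 1/5*h_D + 2/15*h_E

Substituting h_E = 0 and rearranging gives the linear system (I - Q) h = 1:
  [13/15, -1/15, -1/15, -2/5] . (h_A, h_B, h_C, h_D) = 1
  [-1/15, 11/15, -1/15, -4/15] . (h_A, h_B, h_C, h_D) = 1
  [-1/15, -2/15, 7/15, -1/5] . (h_A, h_B, h_C, h_D) = 1
  [-1/5, -1/5, -4/15, 4/5] . (h_A, h_B, h_C, h_D) = 1

Solving yields:
  h_A = 4685/1014
  h_B = 4505/1014
  h_C = 1100/169
  h_D = 5765/1014

Starting state is D, so the expected hitting time is h_D = 5765/1014.

Answer: 5765/1014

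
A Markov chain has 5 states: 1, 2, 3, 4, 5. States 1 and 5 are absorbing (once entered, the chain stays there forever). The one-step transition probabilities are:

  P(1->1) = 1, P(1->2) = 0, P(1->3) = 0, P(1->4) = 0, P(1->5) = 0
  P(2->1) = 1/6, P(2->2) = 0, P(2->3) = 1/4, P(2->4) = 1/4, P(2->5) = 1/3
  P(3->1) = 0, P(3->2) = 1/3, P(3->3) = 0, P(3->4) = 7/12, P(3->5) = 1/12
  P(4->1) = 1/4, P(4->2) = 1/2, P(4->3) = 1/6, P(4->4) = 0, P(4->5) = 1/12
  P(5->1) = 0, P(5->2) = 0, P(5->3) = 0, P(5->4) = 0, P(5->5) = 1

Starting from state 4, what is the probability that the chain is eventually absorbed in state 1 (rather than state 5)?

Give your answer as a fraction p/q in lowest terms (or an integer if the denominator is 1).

Let a_i = P(absorbed in 1 | start in state i).
Boundary conditions: a_1 = 1, a_5 = 0.
For each transient state i, a_i = sum_j P(i->j) * a_j:
  a_2 = 1/6*a_1 + 0*a_2 + 1/4*a_3 + 1/4*a_4 + 1/3*a_5
  a_3 = 0*a_1 + 1/3*a_2 + 0*a_3 + 7/12*a_4 + 1/12*a_5
  a_4 = 1/4*a_1 + 1/2*a_2 + 1/6*a_3 + 0*a_4 + 1/12*a_5

Substituting a_1 = 1 and a_5 = 0, rearrange to (I - Q) a = r where r[i] = P(i -> 1):
  [1, -1/4, -1/4] . (a_2, a_3, a_4) = 1/6
  [-1/3, 1, -7/12] . (a_2, a_3, a_4) = 0
  [-1/2, -1/6, 1] . (a_2, a_3, a_4) = 1/4

Solving yields:
  a_2 = 431/1050
  a_3 = 78/175
  a_4 = 278/525

Starting state is 4, so the absorption probability is a_4 = 278/525.

Answer: 278/525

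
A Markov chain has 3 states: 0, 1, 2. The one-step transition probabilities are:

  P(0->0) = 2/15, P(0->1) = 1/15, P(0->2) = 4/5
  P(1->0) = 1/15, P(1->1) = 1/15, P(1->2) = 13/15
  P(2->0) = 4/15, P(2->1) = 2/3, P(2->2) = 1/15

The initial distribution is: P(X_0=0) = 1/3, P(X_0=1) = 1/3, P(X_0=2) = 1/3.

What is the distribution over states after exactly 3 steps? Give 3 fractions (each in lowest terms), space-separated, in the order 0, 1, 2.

Answer: 1603/10125 341/1125 5453/10125

Derivation:
Propagating the distribution step by step (d_{t+1} = d_t * P):
d_0 = (0=1/3, 1=1/3, 2=1/3)
  d_1[0] = 1/3*2/15 + 1/3*1/15 + 1/3*4/15 = 7/45
  d_1[1] = 1/3*1/15 + 1/3*1/15 + 1/3*2/3 = 4/15
  d_1[2] = 1/3*4/5 + 1/3*13/15 + 1/3*1/15 = 26/45
d_1 = (0=7/45, 1=4/15, 2=26/45)
  d_2[0] = 7/45*2/15 + 4/15*1/15 + 26/45*4/15 = 26/135
  d_2[1] = 7/45*1/15 + 4/15*1/15 + 26/45*2/3 = 31/75
  d_2[2] = 7/45*4/5 + 4/15*13/15 + 26/45*1/15 = 266/675
d_2 = (0=26/135, 1=31/75, 2=266/675)
  d_3[0] = 26/135*2/15 + 31/75*1/15 + 266/675*4/15 = 1603/10125
  d_3[1] = 26/135*1/15 + 31/75*1/15 + 266/675*2/3 = 341/1125
  d_3[2] = 26/135*4/5 + 31/75*13/15 + 266/675*1/15 = 5453/10125
d_3 = (0=1603/10125, 1=341/1125, 2=5453/10125)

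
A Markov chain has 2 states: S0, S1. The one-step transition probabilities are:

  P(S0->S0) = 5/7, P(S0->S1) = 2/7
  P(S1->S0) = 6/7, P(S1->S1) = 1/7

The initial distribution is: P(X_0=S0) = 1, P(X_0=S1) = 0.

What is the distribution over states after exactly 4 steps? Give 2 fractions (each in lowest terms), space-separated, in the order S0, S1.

Propagating the distribution step by step (d_{t+1} = d_t * P):
d_0 = (S0=1, S1=0)
  d_1[S0] = 1*5/7 + 0*6/7 = 5/7
  d_1[S1] = 1*2/7 + 0*1/7 = 2/7
d_1 = (S0=5/7, S1=2/7)
  d_2[S0] = 5/7*5/7 + 2/7*6/7 = 37/49
  d_2[S1] = 5/7*2/7 + 2/7*1/7 = 12/49
d_2 = (S0=37/49, S1=12/49)
  d_3[S0] = 37/49*5/7 + 12/49*6/7 = 257/343
  d_3[S1] = 37/49*2/7 + 12/49*1/7 = 86/343
d_3 = (S0=257/343, S1=86/343)
  d_4[S0] = 257/343*5/7 + 86/343*6/7 = 1801/2401
  d_4[S1] = 257/343*2/7 + 86/343*1/7 = 600/2401
d_4 = (S0=1801/2401, S1=600/2401)

Answer: 1801/2401 600/2401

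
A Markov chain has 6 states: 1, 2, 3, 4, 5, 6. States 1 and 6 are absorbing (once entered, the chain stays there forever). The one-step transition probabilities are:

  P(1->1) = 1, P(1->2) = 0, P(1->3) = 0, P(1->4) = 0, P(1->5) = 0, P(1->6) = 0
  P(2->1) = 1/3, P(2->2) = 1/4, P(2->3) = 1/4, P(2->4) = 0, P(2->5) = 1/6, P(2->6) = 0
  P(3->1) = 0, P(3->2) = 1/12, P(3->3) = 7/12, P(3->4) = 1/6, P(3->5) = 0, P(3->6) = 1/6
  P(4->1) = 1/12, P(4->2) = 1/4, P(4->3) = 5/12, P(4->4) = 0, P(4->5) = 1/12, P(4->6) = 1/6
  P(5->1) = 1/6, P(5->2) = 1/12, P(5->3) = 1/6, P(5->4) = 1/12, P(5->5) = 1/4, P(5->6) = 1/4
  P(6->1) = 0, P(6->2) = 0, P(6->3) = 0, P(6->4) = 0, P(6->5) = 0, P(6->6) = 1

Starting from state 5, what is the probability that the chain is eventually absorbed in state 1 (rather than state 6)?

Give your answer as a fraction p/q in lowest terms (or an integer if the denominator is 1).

Answer: 325/817

Derivation:
Let a_i = P(absorbed in 1 | start in state i).
Boundary conditions: a_1 = 1, a_6 = 0.
For each transient state i, a_i = sum_j P(i->j) * a_j:
  a_2 = 1/3*a_1 + 1/4*a_2 + 1/4*a_3 + 0*a_4 + 1/6*a_5 + 0*a_6
  a_3 = 0*a_1 + 1/12*a_2 + 7/12*a_3 + 1/6*a_4 + 0*a_5 + 1/6*a_6
  a_4 = 1/12*a_1 + 1/4*a_2 + 5/12*a_3 + 0*a_4 + 1/12*a_5 + 1/6*a_6
  a_5 = 1/6*a_1 + 1/12*a_2 + 1/6*a_3 + 1/12*a_4 + 1/4*a_5 + 1/4*a_6

Substituting a_1 = 1 and a_6 = 0, rearrange to (I - Q) a = r where r[i] = P(i -> 1):
  [3/4, -1/4, 0, -1/6] . (a_2, a_3, a_4, a_5) = 1/3
  [-1/12, 5/12, -1/6, 0] . (a_2, a_3, a_4, a_5) = 0
  [-1/4, -5/12, 1, -1/12] . (a_2, a_3, a_4, a_5) = 1/12
  [-1/12, -1/6, -1/12, 3/4] . (a_2, a_3, a_4, a_5) = 1/6

Solving yields:
  a_2 = 512/817
  a_3 = 230/817
  a_4 = 319/817
  a_5 = 325/817

Starting state is 5, so the absorption probability is a_5 = 325/817.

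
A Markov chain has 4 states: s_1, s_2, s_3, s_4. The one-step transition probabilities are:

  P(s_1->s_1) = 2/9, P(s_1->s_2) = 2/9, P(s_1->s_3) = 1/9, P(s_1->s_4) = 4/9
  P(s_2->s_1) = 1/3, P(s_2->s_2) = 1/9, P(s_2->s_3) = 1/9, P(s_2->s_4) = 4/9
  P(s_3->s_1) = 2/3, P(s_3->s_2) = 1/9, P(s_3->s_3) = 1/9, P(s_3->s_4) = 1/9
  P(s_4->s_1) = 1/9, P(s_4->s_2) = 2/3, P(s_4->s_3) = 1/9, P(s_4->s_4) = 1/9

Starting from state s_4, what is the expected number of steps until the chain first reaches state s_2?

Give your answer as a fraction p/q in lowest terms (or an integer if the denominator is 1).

Answer: 27/14

Derivation:
Let h_i = expected steps to first reach s_2 from state i.
Boundary: h_s_2 = 0.
First-step equations for the other states:
  h_s_1 = 1 + 2/9*h_s_1 + 2/9*h_s_2 + 1/9*h_s_3 + 4/9*h_s_4
  h_s_3 = 1 + 2/3*h_s_1 + 1/9*h_s_2 + 1/9*h_s_3 + 1/9*h_s_4
  h_s_4 = 1 + 1/9*h_s_1 + 2/3*h_s_2 + 1/9*h_s_3 + 1/9*h_s_4

Substituting h_s_2 = 0 and rearranging gives the linear system (I - Q) h = 1:
  [7/9, -1/9, -4/9] . (h_s_1, h_s_3, h_s_4) = 1
  [-2/3, 8/9, -1/9] . (h_s_1, h_s_3, h_s_4) = 1
  [-1/9, -1/9, 8/9] . (h_s_1, h_s_3, h_s_4) = 1

Solving yields:
  h_s_1 = 81/28
  h_s_3 = 99/28
  h_s_4 = 27/14

Starting state is s_4, so the expected hitting time is h_s_4 = 27/14.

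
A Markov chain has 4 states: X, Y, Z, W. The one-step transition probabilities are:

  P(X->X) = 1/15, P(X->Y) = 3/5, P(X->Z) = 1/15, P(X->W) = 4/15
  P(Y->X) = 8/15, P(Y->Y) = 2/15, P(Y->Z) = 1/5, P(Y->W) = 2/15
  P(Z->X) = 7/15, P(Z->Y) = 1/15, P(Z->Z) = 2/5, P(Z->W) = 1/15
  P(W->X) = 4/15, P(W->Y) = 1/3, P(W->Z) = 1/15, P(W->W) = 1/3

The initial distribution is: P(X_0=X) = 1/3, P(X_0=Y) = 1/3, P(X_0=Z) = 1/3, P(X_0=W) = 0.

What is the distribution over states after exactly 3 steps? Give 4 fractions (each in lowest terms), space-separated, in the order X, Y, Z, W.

Answer: 1093/3375 124/405 1696/10125 82/405

Derivation:
Propagating the distribution step by step (d_{t+1} = d_t * P):
d_0 = (X=1/3, Y=1/3, Z=1/3, W=0)
  d_1[X] = 1/3*1/15 + 1/3*8/15 + 1/3*7/15 + 0*4/15 = 16/45
  d_1[Y] = 1/3*3/5 + 1/3*2/15 + 1/3*1/15 + 0*1/3 = 4/15
  d_1[Z] = 1/3*1/15 + 1/3*1/5 + 1/3*2/5 + 0*1/15 = 2/9
  d_1[W] = 1/3*4/15 + 1/3*2/15 + 1/3*1/15 + 0*1/3 = 7/45
d_1 = (X=16/45, Y=4/15, Z=2/9, W=7/45)
  d_2[X] = 16/45*1/15 + 4/15*8/15 + 2/9*7/15 + 7/45*4/15 = 14/45
  d_2[Y] = 16/45*3/5 + 4/15*2/15 + 2/9*1/15 + 7/45*1/3 = 71/225
  d_2[Z] = 16/45*1/15 + 4/15*1/5 + 2/9*2/5 + 7/45*1/15 = 119/675
  d_2[W] = 16/45*4/15 + 4/15*2/15 + 2/9*1/15 + 7/45*1/3 = 133/675
d_2 = (X=14/45, Y=71/225, Z=119/675, W=133/675)
  d_3[X] = 14/45*1/15 + 71/225*8/15 + 119/675*7/15 + 133/675*4/15 = 1093/3375
  d_3[Y] = 14/45*3/5 + 71/225*2/15 + 119/675*1/15 + 133/675*1/3 = 124/405
  d_3[Z] = 14/45*1/15 + 71/225*1/5 + 119/675*2/5 + 133/675*1/15 = 1696/10125
  d_3[W] = 14/45*4/15 + 71/225*2/15 + 119/675*1/15 + 133/675*1/3 = 82/405
d_3 = (X=1093/3375, Y=124/405, Z=1696/10125, W=82/405)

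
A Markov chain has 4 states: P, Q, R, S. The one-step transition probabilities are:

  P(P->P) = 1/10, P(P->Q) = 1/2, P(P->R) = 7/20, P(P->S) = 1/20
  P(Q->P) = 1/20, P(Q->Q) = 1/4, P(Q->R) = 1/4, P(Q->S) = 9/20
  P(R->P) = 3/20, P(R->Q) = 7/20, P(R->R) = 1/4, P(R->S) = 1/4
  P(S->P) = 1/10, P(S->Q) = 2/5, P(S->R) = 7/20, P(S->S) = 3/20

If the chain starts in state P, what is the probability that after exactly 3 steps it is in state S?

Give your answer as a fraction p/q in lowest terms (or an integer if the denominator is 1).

Computing P^3 by repeated multiplication:
P^1 =
  P: [1/10, 1/2, 7/20, 1/20]
  Q: [1/20, 1/4, 1/4, 9/20]
  R: [3/20, 7/20, 1/4, 1/4]
  S: [1/10, 2/5, 7/20, 3/20]
P^2 =
  P: [37/400, 127/400, 53/200, 13/40]
  Q: [1/10, 71/200, 3/10, 49/200]
  R: [19/200, 7/20, 29/100, 53/200]
  S: [39/400, 133/400, 11/40, 59/200]
P^3 =
  P: [779/8000, 2787/8000, 1167/4000, 21/80]
  Q: [389/4000, 1367/4000, 569/2000, 553/2000]
  R: [97/1000, 137/400, 143/500, 549/2000]
  S: [777/8000, 2769/8000, 1157/4000, 107/400]

(P^3)[P -> S] = 21/80

Answer: 21/80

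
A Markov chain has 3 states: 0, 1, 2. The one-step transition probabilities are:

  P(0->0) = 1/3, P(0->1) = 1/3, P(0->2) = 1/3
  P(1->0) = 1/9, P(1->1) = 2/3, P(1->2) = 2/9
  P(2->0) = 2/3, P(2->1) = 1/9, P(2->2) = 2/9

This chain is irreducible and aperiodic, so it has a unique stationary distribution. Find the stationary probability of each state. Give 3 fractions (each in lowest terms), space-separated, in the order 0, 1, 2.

Answer: 19/58 12/29 15/58

Derivation:
The stationary distribution satisfies pi = pi * P, i.e.:
  pi_0 = 1/3*pi_0 + 1/9*pi_1 + 2/3*pi_2
  pi_1 = 1/3*pi_0 + 2/3*pi_1 + 1/9*pi_2
  pi_2 = 1/3*pi_0 + 2/9*pi_1 + 2/9*pi_2
with normalization: pi_0 + pi_1 + pi_2 = 1.

Using the first 2 balance equations plus normalization, the linear system A*pi = b is:
  [-2/3, 1/9, 2/3] . pi = 0
  [1/3, -1/3, 1/9] . pi = 0
  [1, 1, 1] . pi = 1

Solving yields:
  pi_0 = 19/58
  pi_1 = 12/29
  pi_2 = 15/58

Verification (pi * P):
  19/58*1/3 + 12/29*1/9 + 15/58*2/3 = 19/58 = pi_0  (ok)
  19/58*1/3 + 12/29*2/3 + 15/58*1/9 = 12/29 = pi_1  (ok)
  19/58*1/3 + 12/29*2/9 + 15/58*2/9 = 15/58 = pi_2  (ok)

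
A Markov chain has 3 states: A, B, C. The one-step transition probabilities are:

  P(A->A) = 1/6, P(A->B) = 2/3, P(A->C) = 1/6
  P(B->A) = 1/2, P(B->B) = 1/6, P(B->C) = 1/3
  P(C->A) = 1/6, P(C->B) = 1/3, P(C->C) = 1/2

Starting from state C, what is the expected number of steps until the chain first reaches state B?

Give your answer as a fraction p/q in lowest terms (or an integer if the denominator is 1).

Let h_i = expected steps to first reach B from state i.
Boundary: h_B = 0.
First-step equations for the other states:
  h_A = 1 + 1/6*h_A + 2/3*h_B + 1/6*h_C
  h_C = 1 + 1/6*h_A + 1/3*h_B + 1/2*h_C

Substituting h_B = 0 and rearranging gives the linear system (I - Q) h = 1:
  [5/6, -1/6] . (h_A, h_C) = 1
  [-1/6, 1/2] . (h_A, h_C) = 1

Solving yields:
  h_A = 12/7
  h_C = 18/7

Starting state is C, so the expected hitting time is h_C = 18/7.

Answer: 18/7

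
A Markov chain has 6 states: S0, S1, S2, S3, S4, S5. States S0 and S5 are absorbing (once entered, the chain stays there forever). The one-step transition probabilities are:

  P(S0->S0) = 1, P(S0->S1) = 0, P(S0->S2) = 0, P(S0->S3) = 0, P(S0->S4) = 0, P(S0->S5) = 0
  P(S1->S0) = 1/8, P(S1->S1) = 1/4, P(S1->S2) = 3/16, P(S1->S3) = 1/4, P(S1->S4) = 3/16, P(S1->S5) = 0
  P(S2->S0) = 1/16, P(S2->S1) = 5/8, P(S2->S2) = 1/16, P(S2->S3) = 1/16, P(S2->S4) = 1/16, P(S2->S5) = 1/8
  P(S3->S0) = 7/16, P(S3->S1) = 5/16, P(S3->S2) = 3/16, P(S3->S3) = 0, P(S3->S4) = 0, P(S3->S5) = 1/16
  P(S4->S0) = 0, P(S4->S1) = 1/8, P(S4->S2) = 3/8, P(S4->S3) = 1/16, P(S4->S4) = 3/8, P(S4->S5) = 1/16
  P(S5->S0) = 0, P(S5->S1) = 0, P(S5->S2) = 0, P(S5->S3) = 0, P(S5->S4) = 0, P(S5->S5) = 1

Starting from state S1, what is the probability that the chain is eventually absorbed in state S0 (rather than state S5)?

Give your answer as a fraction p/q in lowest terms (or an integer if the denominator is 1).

Let a_i = P(absorbed in S0 | start in state i).
Boundary conditions: a_S0 = 1, a_S5 = 0.
For each transient state i, a_i = sum_j P(i->j) * a_j:
  a_S1 = 1/8*a_S0 + 1/4*a_S1 + 3/16*a_S2 + 1/4*a_S3 + 3/16*a_S4 + 0*a_S5
  a_S2 = 1/16*a_S0 + 5/8*a_S1 + 1/16*a_S2 + 1/16*a_S3 + 1/16*a_S4 + 1/8*a_S5
  a_S3 = 7/16*a_S0 + 5/16*a_S1 + 3/16*a_S2 + 0*a_S3 + 0*a_S4 + 1/16*a_S5
  a_S4 = 0*a_S0 + 1/8*a_S1 + 3/8*a_S2 + 1/16*a_S3 + 3/8*a_S4 + 1/16*a_S5

Substituting a_S0 = 1 and a_S5 = 0, rearrange to (I - Q) a = r where r[i] = P(i -> S0):
  [3/4, -3/16, -1/4, -3/16] . (a_S1, a_S2, a_S3, a_S4) = 1/8
  [-5/8, 15/16, -1/16, -1/16] . (a_S1, a_S2, a_S3, a_S4) = 1/16
  [-5/16, -3/16, 1, 0] . (a_S1, a_S2, a_S3, a_S4) = 7/16
  [-1/8, -3/8, -1/16, 5/8] . (a_S1, a_S2, a_S3, a_S4) = 0

Solving yields:
  a_S1 = 3381/4460
  a_S2 = 2977/4460
  a_S3 = 1783/2230
  a_S4 = 2819/4460

Starting state is S1, so the absorption probability is a_S1 = 3381/4460.

Answer: 3381/4460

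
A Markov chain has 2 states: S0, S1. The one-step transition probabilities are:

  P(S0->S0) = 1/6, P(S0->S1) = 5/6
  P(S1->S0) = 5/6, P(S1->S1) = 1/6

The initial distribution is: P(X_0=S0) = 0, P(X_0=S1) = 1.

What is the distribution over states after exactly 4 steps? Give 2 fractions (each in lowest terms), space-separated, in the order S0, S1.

Answer: 65/162 97/162

Derivation:
Propagating the distribution step by step (d_{t+1} = d_t * P):
d_0 = (S0=0, S1=1)
  d_1[S0] = 0*1/6 + 1*5/6 = 5/6
  d_1[S1] = 0*5/6 + 1*1/6 = 1/6
d_1 = (S0=5/6, S1=1/6)
  d_2[S0] = 5/6*1/6 + 1/6*5/6 = 5/18
  d_2[S1] = 5/6*5/6 + 1/6*1/6 = 13/18
d_2 = (S0=5/18, S1=13/18)
  d_3[S0] = 5/18*1/6 + 13/18*5/6 = 35/54
  d_3[S1] = 5/18*5/6 + 13/18*1/6 = 19/54
d_3 = (S0=35/54, S1=19/54)
  d_4[S0] = 35/54*1/6 + 19/54*5/6 = 65/162
  d_4[S1] = 35/54*5/6 + 19/54*1/6 = 97/162
d_4 = (S0=65/162, S1=97/162)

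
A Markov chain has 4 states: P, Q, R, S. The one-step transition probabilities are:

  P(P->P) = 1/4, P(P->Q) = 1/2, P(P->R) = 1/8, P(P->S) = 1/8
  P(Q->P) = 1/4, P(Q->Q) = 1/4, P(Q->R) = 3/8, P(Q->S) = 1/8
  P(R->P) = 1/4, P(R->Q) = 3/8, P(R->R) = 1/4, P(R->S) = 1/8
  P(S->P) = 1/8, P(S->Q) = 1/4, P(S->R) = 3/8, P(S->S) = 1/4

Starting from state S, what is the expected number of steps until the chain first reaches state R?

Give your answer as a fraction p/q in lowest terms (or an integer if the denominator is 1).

Answer: 216/71

Derivation:
Let h_i = expected steps to first reach R from state i.
Boundary: h_R = 0.
First-step equations for the other states:
  h_P = 1 + 1/4*h_P + 1/2*h_Q + 1/8*h_R + 1/8*h_S
  h_Q = 1 + 1/4*h_P + 1/4*h_Q + 3/8*h_R + 1/8*h_S
  h_S = 1 + 1/8*h_P + 1/4*h_Q + 3/8*h_R + 1/4*h_S

Substituting h_R = 0 and rearranging gives the linear system (I - Q) h = 1:
  [3/4, -1/2, -1/8] . (h_P, h_Q, h_S) = 1
  [-1/4, 3/4, -1/8] . (h_P, h_Q, h_S) = 1
  [-1/8, -1/4, 3/4] . (h_P, h_Q, h_S) = 1

Solving yields:
  h_P = 280/71
  h_Q = 224/71
  h_S = 216/71

Starting state is S, so the expected hitting time is h_S = 216/71.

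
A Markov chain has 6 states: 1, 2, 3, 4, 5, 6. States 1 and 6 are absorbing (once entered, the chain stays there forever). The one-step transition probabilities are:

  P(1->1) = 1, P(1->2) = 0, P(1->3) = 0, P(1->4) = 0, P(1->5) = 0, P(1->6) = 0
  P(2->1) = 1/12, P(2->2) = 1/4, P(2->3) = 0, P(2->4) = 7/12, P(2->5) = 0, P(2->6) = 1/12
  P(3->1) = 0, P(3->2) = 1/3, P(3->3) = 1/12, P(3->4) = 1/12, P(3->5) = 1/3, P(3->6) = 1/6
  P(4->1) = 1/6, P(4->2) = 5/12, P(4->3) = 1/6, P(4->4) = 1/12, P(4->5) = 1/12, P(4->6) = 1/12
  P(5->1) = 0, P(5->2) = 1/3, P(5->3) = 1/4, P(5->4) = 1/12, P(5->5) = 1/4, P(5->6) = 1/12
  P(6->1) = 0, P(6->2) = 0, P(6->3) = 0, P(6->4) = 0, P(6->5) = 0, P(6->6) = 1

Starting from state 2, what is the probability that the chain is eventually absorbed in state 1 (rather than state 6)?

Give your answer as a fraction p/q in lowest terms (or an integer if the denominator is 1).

Let a_i = P(absorbed in 1 | start in state i).
Boundary conditions: a_1 = 1, a_6 = 0.
For each transient state i, a_i = sum_j P(i->j) * a_j:
  a_2 = 1/12*a_1 + 1/4*a_2 + 0*a_3 + 7/12*a_4 + 0*a_5 + 1/12*a_6
  a_3 = 0*a_1 + 1/3*a_2 + 1/12*a_3 + 1/12*a_4 + 1/3*a_5 + 1/6*a_6
  a_4 = 1/6*a_1 + 5/12*a_2 + 1/6*a_3 + 1/12*a_4 + 1/12*a_5 + 1/12*a_6
  a_5 = 0*a_1 + 1/3*a_2 + 1/4*a_3 + 1/12*a_4 + 1/4*a_5 + 1/12*a_6

Substituting a_1 = 1 and a_6 = 0, rearrange to (I - Q) a = r where r[i] = P(i -> 1):
  [3/4, 0, -7/12, 0] . (a_2, a_3, a_4, a_5) = 1/12
  [-1/3, 11/12, -1/12, -1/3] . (a_2, a_3, a_4, a_5) = 0
  [-5/12, -1/6, 11/12, -1/12] . (a_2, a_3, a_4, a_5) = 1/6
  [-1/3, -1/4, -1/12, 3/4] . (a_2, a_3, a_4, a_5) = 0

Solving yields:
  a_2 = 305/584
  a_3 = 1599/4088
  a_4 = 2161/4088
  a_5 = 123/292

Starting state is 2, so the absorption probability is a_2 = 305/584.

Answer: 305/584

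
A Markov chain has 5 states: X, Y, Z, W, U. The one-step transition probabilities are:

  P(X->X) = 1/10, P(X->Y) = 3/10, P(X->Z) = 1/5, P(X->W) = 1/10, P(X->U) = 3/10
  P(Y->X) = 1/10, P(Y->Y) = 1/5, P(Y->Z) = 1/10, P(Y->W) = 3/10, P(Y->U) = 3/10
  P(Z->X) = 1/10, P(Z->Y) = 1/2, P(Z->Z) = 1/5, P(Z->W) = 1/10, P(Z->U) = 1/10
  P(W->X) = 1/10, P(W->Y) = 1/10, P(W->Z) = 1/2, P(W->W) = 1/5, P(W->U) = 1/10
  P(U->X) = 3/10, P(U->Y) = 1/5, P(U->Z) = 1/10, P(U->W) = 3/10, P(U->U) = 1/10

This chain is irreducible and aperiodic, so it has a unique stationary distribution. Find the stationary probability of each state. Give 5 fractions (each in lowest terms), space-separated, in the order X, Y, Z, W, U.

The stationary distribution satisfies pi = pi * P, i.e.:
  pi_X = 1/10*pi_X + 1/10*pi_Y + 1/10*pi_Z + 1/10*pi_W + 3/10*pi_U
  pi_Y = 3/10*pi_X + 1/5*pi_Y + 1/2*pi_Z + 1/10*pi_W + 1/5*pi_U
  pi_Z = 1/5*pi_X + 1/10*pi_Y + 1/5*pi_Z + 1/2*pi_W + 1/10*pi_U
  pi_W = 1/10*pi_X + 3/10*pi_Y + 1/10*pi_Z + 1/5*pi_W + 3/10*pi_U
  pi_U = 3/10*pi_X + 3/10*pi_Y + 1/10*pi_Z + 1/10*pi_W + 1/10*pi_U
with normalization: pi_X + pi_Y + pi_Z + pi_W + pi_U = 1.

Using the first 4 balance equations plus normalization, the linear system A*pi = b is:
  [-9/10, 1/10, 1/10, 1/10, 3/10] . pi = 0
  [3/10, -4/5, 1/2, 1/10, 1/5] . pi = 0
  [1/5, 1/10, -4/5, 1/2, 1/10] . pi = 0
  [1/10, 3/10, 1/10, -4/5, 3/10] . pi = 0
  [1, 1, 1, 1, 1] . pi = 1

Solving yields:
  pi_X = 867/6386
  pi_Y = 825/3193
  pi_Z = 1397/6386
  pi_W = 665/3193
  pi_U = 571/3193

Verification (pi * P):
  867/6386*1/10 + 825/3193*1/10 + 1397/6386*1/10 + 665/3193*1/10 + 571/3193*3/10 = 867/6386 = pi_X  (ok)
  867/6386*3/10 + 825/3193*1/5 + 1397/6386*1/2 + 665/3193*1/10 + 571/3193*1/5 = 825/3193 = pi_Y  (ok)
  867/6386*1/5 + 825/3193*1/10 + 1397/6386*1/5 + 665/3193*1/2 + 571/3193*1/10 = 1397/6386 = pi_Z  (ok)
  867/6386*1/10 + 825/3193*3/10 + 1397/6386*1/10 + 665/3193*1/5 + 571/3193*3/10 = 665/3193 = pi_W  (ok)
  867/6386*3/10 + 825/3193*3/10 + 1397/6386*1/10 + 665/3193*1/10 + 571/3193*1/10 = 571/3193 = pi_U  (ok)

Answer: 867/6386 825/3193 1397/6386 665/3193 571/3193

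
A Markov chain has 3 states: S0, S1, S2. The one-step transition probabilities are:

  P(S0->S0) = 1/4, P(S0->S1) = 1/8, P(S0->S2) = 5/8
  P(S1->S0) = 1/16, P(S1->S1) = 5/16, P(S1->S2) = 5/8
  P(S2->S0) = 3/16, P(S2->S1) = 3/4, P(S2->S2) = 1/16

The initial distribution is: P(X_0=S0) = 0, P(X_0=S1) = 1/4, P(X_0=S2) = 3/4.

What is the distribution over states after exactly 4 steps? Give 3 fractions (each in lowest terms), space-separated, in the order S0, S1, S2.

Answer: 8685/65536 113361/262144 114043/262144

Derivation:
Propagating the distribution step by step (d_{t+1} = d_t * P):
d_0 = (S0=0, S1=1/4, S2=3/4)
  d_1[S0] = 0*1/4 + 1/4*1/16 + 3/4*3/16 = 5/32
  d_1[S1] = 0*1/8 + 1/4*5/16 + 3/4*3/4 = 41/64
  d_1[S2] = 0*5/8 + 1/4*5/8 + 3/4*1/16 = 13/64
d_1 = (S0=5/32, S1=41/64, S2=13/64)
  d_2[S0] = 5/32*1/4 + 41/64*1/16 + 13/64*3/16 = 15/128
  d_2[S1] = 5/32*1/8 + 41/64*5/16 + 13/64*3/4 = 381/1024
  d_2[S2] = 5/32*5/8 + 41/64*5/8 + 13/64*1/16 = 523/1024
d_2 = (S0=15/128, S1=381/1024, S2=523/1024)
  d_3[S0] = 15/128*1/4 + 381/1024*1/16 + 523/1024*3/16 = 1215/8192
  d_3[S1] = 15/128*1/8 + 381/1024*5/16 + 523/1024*3/4 = 8421/16384
  d_3[S2] = 15/128*5/8 + 381/1024*5/8 + 523/1024*1/16 = 5533/16384
d_3 = (S0=1215/8192, S1=8421/16384, S2=5533/16384)
  d_4[S0] = 1215/8192*1/4 + 8421/16384*1/16 + 5533/16384*3/16 = 8685/65536
  d_4[S1] = 1215/8192*1/8 + 8421/16384*5/16 + 5533/16384*3/4 = 113361/262144
  d_4[S2] = 1215/8192*5/8 + 8421/16384*5/8 + 5533/16384*1/16 = 114043/262144
d_4 = (S0=8685/65536, S1=113361/262144, S2=114043/262144)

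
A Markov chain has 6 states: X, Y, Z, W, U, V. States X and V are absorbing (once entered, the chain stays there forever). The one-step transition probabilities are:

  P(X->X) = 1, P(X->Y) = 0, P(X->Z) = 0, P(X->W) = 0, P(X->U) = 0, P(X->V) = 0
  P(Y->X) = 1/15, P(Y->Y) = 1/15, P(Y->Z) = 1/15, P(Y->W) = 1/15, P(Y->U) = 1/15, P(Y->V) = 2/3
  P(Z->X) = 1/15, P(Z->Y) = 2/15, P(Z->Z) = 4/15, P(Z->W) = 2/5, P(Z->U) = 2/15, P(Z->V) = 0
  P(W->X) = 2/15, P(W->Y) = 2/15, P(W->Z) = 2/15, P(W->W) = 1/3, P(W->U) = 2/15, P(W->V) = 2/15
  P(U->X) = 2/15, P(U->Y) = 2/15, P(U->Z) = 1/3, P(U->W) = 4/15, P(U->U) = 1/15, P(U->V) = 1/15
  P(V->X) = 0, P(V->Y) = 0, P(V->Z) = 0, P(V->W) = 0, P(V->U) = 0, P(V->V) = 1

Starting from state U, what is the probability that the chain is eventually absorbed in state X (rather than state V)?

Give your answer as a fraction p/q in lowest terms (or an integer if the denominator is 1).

Answer: 1011/2354

Derivation:
Let a_i = P(absorbed in X | start in state i).
Boundary conditions: a_X = 1, a_V = 0.
For each transient state i, a_i = sum_j P(i->j) * a_j:
  a_Y = 1/15*a_X + 1/15*a_Y + 1/15*a_Z + 1/15*a_W + 1/15*a_U + 2/3*a_V
  a_Z = 1/15*a_X + 2/15*a_Y + 4/15*a_Z + 2/5*a_W + 2/15*a_U + 0*a_V
  a_W = 2/15*a_X + 2/15*a_Y + 2/15*a_Z + 1/3*a_W + 2/15*a_U + 2/15*a_V
  a_U = 2/15*a_X + 2/15*a_Y + 1/3*a_Z + 4/15*a_W + 1/15*a_U + 1/15*a_V

Substituting a_X = 1 and a_V = 0, rearrange to (I - Q) a = r where r[i] = P(i -> X):
  [14/15, -1/15, -1/15, -1/15] . (a_Y, a_Z, a_W, a_U) = 1/15
  [-2/15, 11/15, -2/5, -2/15] . (a_Y, a_Z, a_W, a_U) = 1/15
  [-2/15, -2/15, 2/3, -2/15] . (a_Y, a_Z, a_W, a_U) = 2/15
  [-2/15, -1/3, -4/15, 14/15] . (a_Y, a_Z, a_W, a_U) = 2/15

Solving yields:
  a_Y = 189/1177
  a_Z = 491/1177
  a_W = 945/2354
  a_U = 1011/2354

Starting state is U, so the absorption probability is a_U = 1011/2354.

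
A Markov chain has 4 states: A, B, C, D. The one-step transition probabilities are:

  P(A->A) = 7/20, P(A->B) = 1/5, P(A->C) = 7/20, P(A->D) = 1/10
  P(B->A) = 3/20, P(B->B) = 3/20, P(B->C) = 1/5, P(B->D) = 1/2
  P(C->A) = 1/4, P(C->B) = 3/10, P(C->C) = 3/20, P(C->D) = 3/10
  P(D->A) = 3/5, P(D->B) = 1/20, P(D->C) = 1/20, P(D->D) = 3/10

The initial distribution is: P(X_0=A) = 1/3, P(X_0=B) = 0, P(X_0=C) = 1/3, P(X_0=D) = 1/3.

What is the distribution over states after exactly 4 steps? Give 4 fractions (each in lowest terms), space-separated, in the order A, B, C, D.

Propagating the distribution step by step (d_{t+1} = d_t * P):
d_0 = (A=1/3, B=0, C=1/3, D=1/3)
  d_1[A] = 1/3*7/20 + 0*3/20 + 1/3*1/4 + 1/3*3/5 = 2/5
  d_1[B] = 1/3*1/5 + 0*3/20 + 1/3*3/10 + 1/3*1/20 = 11/60
  d_1[C] = 1/3*7/20 + 0*1/5 + 1/3*3/20 + 1/3*1/20 = 11/60
  d_1[D] = 1/3*1/10 + 0*1/2 + 1/3*3/10 + 1/3*3/10 = 7/30
d_1 = (A=2/5, B=11/60, C=11/60, D=7/30)
  d_2[A] = 2/5*7/20 + 11/60*3/20 + 11/60*1/4 + 7/30*3/5 = 53/150
  d_2[B] = 2/5*1/5 + 11/60*3/20 + 11/60*3/10 + 7/30*1/20 = 209/1200
  d_2[C] = 2/5*7/20 + 11/60*1/5 + 11/60*3/20 + 7/30*1/20 = 259/1200
  d_2[D] = 2/5*1/10 + 11/60*1/2 + 11/60*3/10 + 7/30*3/10 = 77/300
d_2 = (A=53/150, B=209/1200, C=259/1200, D=77/300)
  d_3[A] = 53/150*7/20 + 209/1200*3/20 + 259/1200*1/4 + 77/300*3/5 = 1431/4000
  d_3[B] = 53/150*1/5 + 209/1200*3/20 + 259/1200*3/10 + 77/300*1/20 = 279/1600
  d_3[C] = 53/150*7/20 + 209/1200*1/5 + 259/1200*3/20 + 77/300*1/20 = 4889/24000
  d_3[D] = 53/150*1/10 + 209/1200*1/2 + 259/1200*3/10 + 77/300*3/10 = 317/1200
d_3 = (A=1431/4000, B=279/1600, C=4889/24000, D=317/1200)
  d_4[A] = 1431/4000*7/20 + 279/1600*3/20 + 4889/24000*1/4 + 317/1200*3/5 = 86591/240000
  d_4[B] = 1431/4000*1/5 + 279/1600*3/20 + 4889/24000*3/10 + 317/1200*1/20 = 82573/480000
  d_4[C] = 1431/4000*7/20 + 279/1600*1/5 + 4889/24000*3/20 + 317/1200*1/20 = 97849/480000
  d_4[D] = 1431/4000*1/10 + 279/1600*1/2 + 4889/24000*3/10 + 317/1200*3/10 = 10533/40000
d_4 = (A=86591/240000, B=82573/480000, C=97849/480000, D=10533/40000)

Answer: 86591/240000 82573/480000 97849/480000 10533/40000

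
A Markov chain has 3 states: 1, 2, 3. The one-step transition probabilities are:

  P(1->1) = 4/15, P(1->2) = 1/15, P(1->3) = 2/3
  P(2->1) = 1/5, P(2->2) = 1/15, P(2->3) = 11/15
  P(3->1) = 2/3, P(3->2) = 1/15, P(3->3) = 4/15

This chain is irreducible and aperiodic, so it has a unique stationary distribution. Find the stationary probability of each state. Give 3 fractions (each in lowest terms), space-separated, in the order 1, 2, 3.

The stationary distribution satisfies pi = pi * P, i.e.:
  pi_1 = 4/15*pi_1 + 1/5*pi_2 + 2/3*pi_3
  pi_2 = 1/15*pi_1 + 1/15*pi_2 + 1/15*pi_3
  pi_3 = 2/3*pi_1 + 11/15*pi_2 + 4/15*pi_3
with normalization: pi_1 + pi_2 + pi_3 = 1.

Using the first 2 balance equations plus normalization, the linear system A*pi = b is:
  [-11/15, 1/5, 2/3] . pi = 0
  [1/15, -14/15, 1/15] . pi = 0
  [1, 1, 1] . pi = 1

Solving yields:
  pi_1 = 143/315
  pi_2 = 1/15
  pi_3 = 151/315

Verification (pi * P):
  143/315*4/15 + 1/15*1/5 + 151/315*2/3 = 143/315 = pi_1  (ok)
  143/315*1/15 + 1/15*1/15 + 151/315*1/15 = 1/15 = pi_2  (ok)
  143/315*2/3 + 1/15*11/15 + 151/315*4/15 = 151/315 = pi_3  (ok)

Answer: 143/315 1/15 151/315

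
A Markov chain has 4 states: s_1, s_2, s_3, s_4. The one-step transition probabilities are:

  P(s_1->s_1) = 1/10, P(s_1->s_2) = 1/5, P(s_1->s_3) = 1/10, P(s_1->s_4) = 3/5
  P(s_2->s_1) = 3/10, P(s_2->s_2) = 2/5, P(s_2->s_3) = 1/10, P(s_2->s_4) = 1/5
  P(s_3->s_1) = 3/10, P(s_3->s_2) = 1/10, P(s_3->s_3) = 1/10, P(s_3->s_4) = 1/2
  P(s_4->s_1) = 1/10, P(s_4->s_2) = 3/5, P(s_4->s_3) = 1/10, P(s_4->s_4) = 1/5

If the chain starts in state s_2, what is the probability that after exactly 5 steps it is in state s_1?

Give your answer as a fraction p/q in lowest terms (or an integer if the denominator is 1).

Computing P^5 by repeated multiplication:
P^1 =
  s_1: [1/10, 1/5, 1/10, 3/5]
  s_2: [3/10, 2/5, 1/10, 1/5]
  s_3: [3/10, 1/10, 1/10, 1/2]
  s_4: [1/10, 3/5, 1/10, 1/5]
P^2 =
  s_1: [4/25, 47/100, 1/10, 27/100]
  s_2: [1/5, 7/20, 1/10, 7/20]
  s_3: [7/50, 41/100, 1/10, 7/20]
  s_4: [6/25, 39/100, 1/10, 27/100]
P^3 =
  s_1: [107/500, 49/125, 1/10, 147/500]
  s_2: [19/100, 2/5, 1/10, 31/100]
  s_3: [101/500, 103/250, 1/10, 143/500]
  s_4: [99/500, 47/125, 1/10, 163/500]
P^4 =
  s_1: [124/625, 193/500, 1/10, 789/2500]
  s_2: [1/5, 197/500, 1/10, 153/500]
  s_3: [253/1250, 967/2500, 1/10, 777/2500]
  s_4: [122/625, 989/2500, 1/10, 773/2500]
P^5 =
  s_1: [493/2500, 2459/6250, 1/10, 3867/12500]
  s_2: [497/2500, 489/1250, 1/10, 31/100]
  s_3: [2467/12500, 1224/3125, 1/10, 3887/12500]
  s_4: [2489/12500, 491/1250, 1/10, 3851/12500]

(P^5)[s_2 -> s_1] = 497/2500

Answer: 497/2500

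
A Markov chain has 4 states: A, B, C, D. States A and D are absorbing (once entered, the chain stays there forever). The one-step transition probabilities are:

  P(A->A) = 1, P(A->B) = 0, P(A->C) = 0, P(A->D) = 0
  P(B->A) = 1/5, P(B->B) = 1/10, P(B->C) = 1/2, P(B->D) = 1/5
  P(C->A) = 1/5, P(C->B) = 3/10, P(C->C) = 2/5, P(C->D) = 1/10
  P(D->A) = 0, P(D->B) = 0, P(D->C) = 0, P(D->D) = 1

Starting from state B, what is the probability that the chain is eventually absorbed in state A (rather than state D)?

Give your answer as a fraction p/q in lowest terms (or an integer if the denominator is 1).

Let a_i = P(absorbed in A | start in state i).
Boundary conditions: a_A = 1, a_D = 0.
For each transient state i, a_i = sum_j P(i->j) * a_j:
  a_B = 1/5*a_A + 1/10*a_B + 1/2*a_C + 1/5*a_D
  a_C = 1/5*a_A + 3/10*a_B + 2/5*a_C + 1/10*a_D

Substituting a_A = 1 and a_D = 0, rearrange to (I - Q) a = r where r[i] = P(i -> A):
  [9/10, -1/2] . (a_B, a_C) = 1/5
  [-3/10, 3/5] . (a_B, a_C) = 1/5

Solving yields:
  a_B = 22/39
  a_C = 8/13

Starting state is B, so the absorption probability is a_B = 22/39.

Answer: 22/39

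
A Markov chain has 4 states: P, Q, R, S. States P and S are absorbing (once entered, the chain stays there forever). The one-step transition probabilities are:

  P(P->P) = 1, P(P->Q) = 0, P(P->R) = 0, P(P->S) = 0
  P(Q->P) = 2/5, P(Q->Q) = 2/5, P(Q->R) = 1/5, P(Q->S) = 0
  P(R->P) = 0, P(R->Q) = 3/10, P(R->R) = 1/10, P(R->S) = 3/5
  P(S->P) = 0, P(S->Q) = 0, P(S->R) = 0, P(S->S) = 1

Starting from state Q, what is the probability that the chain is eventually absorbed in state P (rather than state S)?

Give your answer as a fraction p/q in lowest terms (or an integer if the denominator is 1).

Answer: 3/4

Derivation:
Let a_i = P(absorbed in P | start in state i).
Boundary conditions: a_P = 1, a_S = 0.
For each transient state i, a_i = sum_j P(i->j) * a_j:
  a_Q = 2/5*a_P + 2/5*a_Q + 1/5*a_R + 0*a_S
  a_R = 0*a_P + 3/10*a_Q + 1/10*a_R + 3/5*a_S

Substituting a_P = 1 and a_S = 0, rearrange to (I - Q) a = r where r[i] = P(i -> P):
  [3/5, -1/5] . (a_Q, a_R) = 2/5
  [-3/10, 9/10] . (a_Q, a_R) = 0

Solving yields:
  a_Q = 3/4
  a_R = 1/4

Starting state is Q, so the absorption probability is a_Q = 3/4.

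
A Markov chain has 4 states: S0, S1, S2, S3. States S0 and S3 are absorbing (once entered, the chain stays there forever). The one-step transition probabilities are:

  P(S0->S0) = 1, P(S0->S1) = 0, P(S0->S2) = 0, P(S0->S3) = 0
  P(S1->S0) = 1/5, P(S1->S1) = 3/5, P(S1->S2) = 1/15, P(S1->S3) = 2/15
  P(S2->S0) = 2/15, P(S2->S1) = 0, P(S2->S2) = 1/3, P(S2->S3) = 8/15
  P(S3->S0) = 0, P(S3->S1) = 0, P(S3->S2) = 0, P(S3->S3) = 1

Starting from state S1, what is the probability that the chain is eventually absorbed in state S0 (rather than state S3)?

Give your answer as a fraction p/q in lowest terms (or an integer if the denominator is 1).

Answer: 8/15

Derivation:
Let a_i = P(absorbed in S0 | start in state i).
Boundary conditions: a_S0 = 1, a_S3 = 0.
For each transient state i, a_i = sum_j P(i->j) * a_j:
  a_S1 = 1/5*a_S0 + 3/5*a_S1 + 1/15*a_S2 + 2/15*a_S3
  a_S2 = 2/15*a_S0 + 0*a_S1 + 1/3*a_S2 + 8/15*a_S3

Substituting a_S0 = 1 and a_S3 = 0, rearrange to (I - Q) a = r where r[i] = P(i -> S0):
  [2/5, -1/15] . (a_S1, a_S2) = 1/5
  [0, 2/3] . (a_S1, a_S2) = 2/15

Solving yields:
  a_S1 = 8/15
  a_S2 = 1/5

Starting state is S1, so the absorption probability is a_S1 = 8/15.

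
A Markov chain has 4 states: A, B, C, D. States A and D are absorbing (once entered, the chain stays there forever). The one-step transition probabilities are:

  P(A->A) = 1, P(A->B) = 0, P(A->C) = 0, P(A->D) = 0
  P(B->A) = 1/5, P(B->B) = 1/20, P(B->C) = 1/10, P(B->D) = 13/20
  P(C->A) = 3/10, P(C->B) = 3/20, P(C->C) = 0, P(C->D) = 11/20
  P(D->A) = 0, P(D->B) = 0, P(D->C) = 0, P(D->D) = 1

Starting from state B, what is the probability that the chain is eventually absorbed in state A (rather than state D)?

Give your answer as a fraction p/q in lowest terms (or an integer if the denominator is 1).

Answer: 46/187

Derivation:
Let a_i = P(absorbed in A | start in state i).
Boundary conditions: a_A = 1, a_D = 0.
For each transient state i, a_i = sum_j P(i->j) * a_j:
  a_B = 1/5*a_A + 1/20*a_B + 1/10*a_C + 13/20*a_D
  a_C = 3/10*a_A + 3/20*a_B + 0*a_C + 11/20*a_D

Substituting a_A = 1 and a_D = 0, rearrange to (I - Q) a = r where r[i] = P(i -> A):
  [19/20, -1/10] . (a_B, a_C) = 1/5
  [-3/20, 1] . (a_B, a_C) = 3/10

Solving yields:
  a_B = 46/187
  a_C = 63/187

Starting state is B, so the absorption probability is a_B = 46/187.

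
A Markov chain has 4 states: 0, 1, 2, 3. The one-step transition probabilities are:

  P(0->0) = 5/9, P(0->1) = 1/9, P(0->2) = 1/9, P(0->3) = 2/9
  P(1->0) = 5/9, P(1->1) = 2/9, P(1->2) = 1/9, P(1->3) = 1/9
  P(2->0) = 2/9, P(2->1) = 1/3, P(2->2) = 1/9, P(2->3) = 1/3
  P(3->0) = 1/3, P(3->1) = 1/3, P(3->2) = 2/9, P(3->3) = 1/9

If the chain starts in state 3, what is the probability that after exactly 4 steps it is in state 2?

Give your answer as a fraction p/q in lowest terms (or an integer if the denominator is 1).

Answer: 289/2187

Derivation:
Computing P^4 by repeated multiplication:
P^1 =
  0: [5/9, 1/9, 1/9, 2/9]
  1: [5/9, 2/9, 1/9, 1/9]
  2: [2/9, 1/3, 1/9, 1/3]
  3: [1/3, 1/3, 2/9, 1/9]
P^2 =
  0: [38/81, 16/81, 11/81, 16/81]
  1: [40/81, 5/27, 10/81, 16/81]
  2: [4/9, 20/81, 4/27, 13/81]
  3: [37/81, 2/9, 10/81, 16/81]
P^3 =
  0: [340/729, 151/729, 97/729, 47/243]
  1: [343/729, 148/729, 97/729, 47/243]
  2: [343/729, 151/729, 94/729, 47/243]
  3: [343/729, 151/729, 97/729, 46/243]
P^4 =
  0: [1024/2187, 452/2187, 290/2187, 421/2187]
  1: [1024/2187, 451/2187, 290/2187, 422/2187]
  2: [1027/2187, 50/243, 290/2187, 140/729]
  3: [38/81, 50/243, 289/2187, 422/2187]

(P^4)[3 -> 2] = 289/2187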